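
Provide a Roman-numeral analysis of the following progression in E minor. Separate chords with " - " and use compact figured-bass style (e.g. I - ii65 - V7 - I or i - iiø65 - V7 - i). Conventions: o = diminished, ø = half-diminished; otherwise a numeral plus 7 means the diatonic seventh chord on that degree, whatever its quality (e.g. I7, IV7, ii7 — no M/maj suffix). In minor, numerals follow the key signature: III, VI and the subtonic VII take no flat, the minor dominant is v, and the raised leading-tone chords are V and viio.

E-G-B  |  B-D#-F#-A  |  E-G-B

i - V7 - i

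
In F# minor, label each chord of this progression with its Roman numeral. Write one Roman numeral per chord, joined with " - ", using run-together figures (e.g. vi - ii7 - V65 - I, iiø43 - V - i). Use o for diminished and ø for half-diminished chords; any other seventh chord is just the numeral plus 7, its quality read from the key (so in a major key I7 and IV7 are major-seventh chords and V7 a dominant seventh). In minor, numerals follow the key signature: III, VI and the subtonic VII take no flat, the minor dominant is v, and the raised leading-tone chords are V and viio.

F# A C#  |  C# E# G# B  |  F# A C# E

i - V7 - i7

F#-A-C# has root F#, degree 1 in F# minor, so i.
C#-E#-G#-B has root C#, degree 5 in F# minor, so V7.
F#-A-C#-E: minor seventh chord on F# = scale degree 1 → i7.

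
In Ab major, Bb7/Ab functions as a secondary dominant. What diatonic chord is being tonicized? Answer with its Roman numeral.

V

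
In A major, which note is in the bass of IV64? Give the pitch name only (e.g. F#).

A

IV in A major has root D; the chord is D-F#-A.
The figure 64 means second inversion — the fifth is in the bass.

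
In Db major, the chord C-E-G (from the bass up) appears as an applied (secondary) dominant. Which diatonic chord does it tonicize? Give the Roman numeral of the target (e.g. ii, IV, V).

iii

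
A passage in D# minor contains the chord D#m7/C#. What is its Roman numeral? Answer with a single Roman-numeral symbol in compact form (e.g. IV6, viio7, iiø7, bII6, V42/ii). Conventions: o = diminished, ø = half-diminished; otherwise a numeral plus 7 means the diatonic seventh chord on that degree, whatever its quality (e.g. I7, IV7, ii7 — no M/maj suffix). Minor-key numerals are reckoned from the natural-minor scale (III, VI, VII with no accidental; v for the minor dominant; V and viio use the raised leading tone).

i42

The pitches D#-F#-A#-C# form a minor seventh chord rooted on D#.
In D# minor, D# is the tonic; the diatonic minor seventh chord there is i7.
With C# in the bass the chord is in third inversion, so the figured bass is 42.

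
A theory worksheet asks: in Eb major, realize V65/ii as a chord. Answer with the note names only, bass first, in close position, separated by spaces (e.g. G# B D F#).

E G Bb C

The slash means an applied dominant: we want the dominant of ii. In Eb major, ii is F minor, and its dominant is built on C.
Building a dominant seventh chord on C gives C-E-G-Bb.
With the 65 figure the chord is in first inversion; from the bass E upward in close position it reads E-G-Bb-C.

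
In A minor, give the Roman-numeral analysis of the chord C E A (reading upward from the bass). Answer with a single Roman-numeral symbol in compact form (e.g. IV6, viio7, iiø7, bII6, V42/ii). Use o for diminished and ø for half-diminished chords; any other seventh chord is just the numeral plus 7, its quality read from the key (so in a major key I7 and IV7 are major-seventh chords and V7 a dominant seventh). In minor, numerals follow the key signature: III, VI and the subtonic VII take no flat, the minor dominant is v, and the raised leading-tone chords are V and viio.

The pitches A-C-E form a minor triad rooted on A.
In A minor, A is the tonic; the diatonic minor triad there is i.
With C in the bass the chord is in first inversion, so the figured bass is 6.

i6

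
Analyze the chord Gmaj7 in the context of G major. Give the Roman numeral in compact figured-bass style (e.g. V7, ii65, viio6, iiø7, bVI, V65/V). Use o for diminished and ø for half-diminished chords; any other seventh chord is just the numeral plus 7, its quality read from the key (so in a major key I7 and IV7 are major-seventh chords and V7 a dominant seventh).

Stacked in thirds the chord is G-B-D-F#: a major seventh chord on G.
In G major, G is the tonic; the diatonic major seventh chord there is I7.

I7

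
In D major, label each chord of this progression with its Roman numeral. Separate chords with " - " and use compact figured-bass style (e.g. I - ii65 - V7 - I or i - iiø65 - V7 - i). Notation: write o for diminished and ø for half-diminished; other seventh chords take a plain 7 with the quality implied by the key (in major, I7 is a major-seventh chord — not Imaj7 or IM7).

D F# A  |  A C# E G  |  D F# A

I - V7 - I

D-F#-A: major triad on D = scale degree 1 → I.
A-C#-E-G: dominant seventh chord on A = scale degree 5 → V7.
D-F#-A: major triad on D = scale degree 1 → I.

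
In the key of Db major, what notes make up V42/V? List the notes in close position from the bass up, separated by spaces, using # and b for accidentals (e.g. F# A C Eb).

The slash means an applied dominant: we want the dominant of V. In Db major, V is Ab major, and its dominant is built on Eb.
Building a dominant seventh chord on Eb gives Eb-G-Bb-Db.
With the 42 figure the chord is in third inversion; from the bass Db upward in close position it reads Db-Eb-G-Bb.

Db Eb G Bb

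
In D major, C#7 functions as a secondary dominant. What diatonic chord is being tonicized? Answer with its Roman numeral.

The chord is a dominant seventh chord on C#.
A dominant resolves down a perfect fifth: C# → F#. In D major, F# is scale degree 3, i.e. iii.

iii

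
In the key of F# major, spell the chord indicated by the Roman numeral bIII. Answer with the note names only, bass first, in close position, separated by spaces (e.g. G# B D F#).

Scale degree 3 in F# major is A#; lowering it a half step gives A. bIII is a major triad on the lowered third degree, borrowed from the parallel minor.
So the chord is A-C#-E, a major triad.

A C# E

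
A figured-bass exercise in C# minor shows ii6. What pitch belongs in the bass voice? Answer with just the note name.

F#

ii in C# minor has root D#; the chord is D#-F#-A#.
The figure 6 means first inversion — the third is in the bass.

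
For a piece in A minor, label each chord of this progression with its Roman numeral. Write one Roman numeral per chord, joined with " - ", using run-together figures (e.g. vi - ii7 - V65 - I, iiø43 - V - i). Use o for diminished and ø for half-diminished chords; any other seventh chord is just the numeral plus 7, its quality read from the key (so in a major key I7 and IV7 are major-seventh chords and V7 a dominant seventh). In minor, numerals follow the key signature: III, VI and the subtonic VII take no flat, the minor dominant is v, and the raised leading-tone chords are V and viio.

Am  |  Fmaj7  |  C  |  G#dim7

Am has root A, degree 1 in A minor, so i.
Fmaj7 has root F, degree 6 in A minor, so VI7.
C has root C, degree 3 in A minor, so III.
G#dim7: fully diminished seventh chord on G# = scale degree 7 → viio7.

i - VI7 - III - viio7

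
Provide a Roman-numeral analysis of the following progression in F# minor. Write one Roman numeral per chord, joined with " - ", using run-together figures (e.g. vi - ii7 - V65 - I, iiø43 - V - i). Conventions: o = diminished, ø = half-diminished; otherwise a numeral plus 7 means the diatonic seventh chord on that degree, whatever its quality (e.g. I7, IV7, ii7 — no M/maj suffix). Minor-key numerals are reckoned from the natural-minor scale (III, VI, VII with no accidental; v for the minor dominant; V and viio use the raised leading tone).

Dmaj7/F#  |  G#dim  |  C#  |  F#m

Dmaj7/F#: major seventh chord on D = scale degree 6 → VI65.
G#dim has root G#, degree 2 in F# minor, so iio.
C# has root C#, degree 5 in F# minor, so V.
F#m: minor triad on F# = scale degree 1 → i.

VI65 - iio - V - i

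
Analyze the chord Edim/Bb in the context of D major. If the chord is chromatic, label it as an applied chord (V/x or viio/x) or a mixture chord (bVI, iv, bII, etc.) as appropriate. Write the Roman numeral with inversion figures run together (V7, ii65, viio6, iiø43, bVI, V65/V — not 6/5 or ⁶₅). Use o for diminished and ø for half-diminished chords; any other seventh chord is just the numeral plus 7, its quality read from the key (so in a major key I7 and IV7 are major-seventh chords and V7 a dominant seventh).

The pitches E-G-Bb form a diminished triad rooted on E.
E is the second degree of D major. This is the diminished supertonic triad, borrowed from the parallel minor.
With Bb in the bass the chord is in second inversion, so the figured bass is 64.

iio64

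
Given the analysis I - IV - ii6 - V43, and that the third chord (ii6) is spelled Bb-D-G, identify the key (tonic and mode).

The chord Gm/Bb is a minor triad rooted on G; its label is ii6.
ii6 on G implies G is the supertonic; that puts the tonic at F, and the lowercase numeral fits major mode.

F major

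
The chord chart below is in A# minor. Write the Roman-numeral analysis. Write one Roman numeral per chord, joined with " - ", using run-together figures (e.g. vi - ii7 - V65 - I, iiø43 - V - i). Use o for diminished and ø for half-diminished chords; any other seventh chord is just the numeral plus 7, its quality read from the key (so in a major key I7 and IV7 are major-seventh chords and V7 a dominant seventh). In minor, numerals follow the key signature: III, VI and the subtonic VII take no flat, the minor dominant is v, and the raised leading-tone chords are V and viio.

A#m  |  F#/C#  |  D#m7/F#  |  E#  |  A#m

A#m: root A# is the tonic; minor triad there is i.
F#/C# has root F#, degree 6 in A# minor, so VI64.
D#m7/F#: root D# is the subdominant; minor seventh chord there is iv65.
E#: root E# is the dominant; major triad there is V.
A#m: root A# is the tonic; minor triad there is i.

i - VI64 - iv65 - V - i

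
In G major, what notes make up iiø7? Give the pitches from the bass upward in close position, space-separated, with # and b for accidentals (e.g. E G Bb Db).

A C Eb G

iiø7 is the half-diminished supertonic seventh, borrowed from the parallel minor. In G major that root is A.
So the chord is A-C-Eb-G.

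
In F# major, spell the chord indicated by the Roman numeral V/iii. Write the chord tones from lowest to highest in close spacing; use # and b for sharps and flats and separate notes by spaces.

The slash means an applied dominant: we want the dominant of iii. In F# major, iii is A# minor, and its dominant is built on E#.
Building a major triad on E# gives E#-G##-B#.

E# G## B#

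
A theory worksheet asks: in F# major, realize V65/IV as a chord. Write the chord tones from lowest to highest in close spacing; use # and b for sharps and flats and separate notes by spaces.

A# C# E F#

V65/IV is a secondary dominant — the dominant seventh of IV. IV in F# major is B, so the applied chord's root is F#, a perfect fifth above.
Building a dominant seventh chord on F# gives F#-A#-C#-E.
With the 65 figure the chord is in first inversion; from the bass A# upward in close position it reads A#-C#-E-F#.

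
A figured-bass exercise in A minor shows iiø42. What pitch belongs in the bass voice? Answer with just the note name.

A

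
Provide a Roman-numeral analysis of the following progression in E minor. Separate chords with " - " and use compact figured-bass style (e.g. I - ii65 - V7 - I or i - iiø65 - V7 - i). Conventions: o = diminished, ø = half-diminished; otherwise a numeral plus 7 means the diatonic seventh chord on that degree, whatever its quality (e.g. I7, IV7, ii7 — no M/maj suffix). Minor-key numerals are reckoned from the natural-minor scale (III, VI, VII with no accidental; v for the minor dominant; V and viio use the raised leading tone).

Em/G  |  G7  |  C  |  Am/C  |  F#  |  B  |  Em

Em/G has root E, degree 1 in E minor, so i6.
G7 is the secondary dominant of VI (dominant seventh chord on G): V7/VI.
C: root C is the submediant; major triad there is VI.
Am/C: root A is the subdominant; minor triad there is iv6.
F#: a major triad on F#, the applied dominant of V → V/V.
B: root B is the dominant; major triad there is V.
Em: minor triad on E = scale degree 1 → i.

i6 - V7/VI - VI - iv6 - V/V - V - i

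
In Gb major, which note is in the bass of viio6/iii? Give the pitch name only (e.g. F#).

The applied chord viio6/iii is rooted on A: A-C-Eb.
The figure 6 means first inversion — the third is in the bass.

C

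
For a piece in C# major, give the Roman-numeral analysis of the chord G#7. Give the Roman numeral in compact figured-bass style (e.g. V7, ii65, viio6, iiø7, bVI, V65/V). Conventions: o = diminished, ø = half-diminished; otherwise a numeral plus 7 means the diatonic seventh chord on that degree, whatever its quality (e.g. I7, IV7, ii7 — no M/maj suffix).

Stacked in thirds the chord is G#-B#-D#-F#: a dominant seventh chord on G#.
G# is scale degree 5 in C# major, and a dominant seventh chord on that degree is written V7.

V7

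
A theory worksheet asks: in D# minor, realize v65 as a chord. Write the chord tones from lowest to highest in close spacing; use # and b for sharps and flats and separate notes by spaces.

In D# minor, the fifth degree is A#, and the diatonic chord built there is a minor seventh chord.
Stacking thirds from A# gives A#-C#-E#-G#.
With the 65 figure the chord is in first inversion; from the bass C# upward in close position it reads C#-E#-G#-A#.

C# E# G# A#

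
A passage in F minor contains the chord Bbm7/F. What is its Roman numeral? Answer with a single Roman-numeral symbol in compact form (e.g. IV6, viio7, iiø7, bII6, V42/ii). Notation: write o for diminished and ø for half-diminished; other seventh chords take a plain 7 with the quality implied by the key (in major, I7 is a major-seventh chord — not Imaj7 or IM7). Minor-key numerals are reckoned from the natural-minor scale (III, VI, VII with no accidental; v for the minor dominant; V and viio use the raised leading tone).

The pitches Bb-Db-F-Ab form a minor seventh chord rooted on Bb.
Bb is scale degree 4 in F minor, and a minor seventh chord on that degree is written iv7.
With F in the bass the chord is in second inversion, so the figured bass is 43.

iv43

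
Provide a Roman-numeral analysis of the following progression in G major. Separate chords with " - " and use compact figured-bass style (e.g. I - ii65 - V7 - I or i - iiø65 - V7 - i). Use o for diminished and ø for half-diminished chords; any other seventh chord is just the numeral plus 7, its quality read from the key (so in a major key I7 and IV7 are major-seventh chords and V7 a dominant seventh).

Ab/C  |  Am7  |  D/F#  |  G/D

Ab/C is non-diatonic — a major triad on the lowered supertonic (Ab): the Neapolitan sixth, bII6 (third, C, in the bass — hence the 6).
Am7: root A is the supertonic; minor seventh chord there is ii7.
D/F#: major triad on D = scale degree 5 → V6.
G/D: major triad on G = scale degree 1 → I64.

bII6 - ii7 - V6 - I64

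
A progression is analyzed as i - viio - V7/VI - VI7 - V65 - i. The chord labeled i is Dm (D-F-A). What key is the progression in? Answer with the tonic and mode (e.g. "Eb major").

D minor

i is given as D-F-A — a minor triad with root D.
If D is scale degree 1 and the mode makes that degree carry a minor triad, the tonic is D and the mode is minor.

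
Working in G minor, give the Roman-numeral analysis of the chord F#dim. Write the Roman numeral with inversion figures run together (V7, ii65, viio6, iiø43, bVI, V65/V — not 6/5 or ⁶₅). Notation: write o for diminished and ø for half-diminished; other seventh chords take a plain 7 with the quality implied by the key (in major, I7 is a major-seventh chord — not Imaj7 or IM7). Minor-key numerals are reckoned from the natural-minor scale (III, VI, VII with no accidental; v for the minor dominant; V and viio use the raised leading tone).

viio

The pitches F#-A-C form a diminished triad rooted on F#.
In G minor, F# is the leading tone; the diatonic diminished triad there is viio.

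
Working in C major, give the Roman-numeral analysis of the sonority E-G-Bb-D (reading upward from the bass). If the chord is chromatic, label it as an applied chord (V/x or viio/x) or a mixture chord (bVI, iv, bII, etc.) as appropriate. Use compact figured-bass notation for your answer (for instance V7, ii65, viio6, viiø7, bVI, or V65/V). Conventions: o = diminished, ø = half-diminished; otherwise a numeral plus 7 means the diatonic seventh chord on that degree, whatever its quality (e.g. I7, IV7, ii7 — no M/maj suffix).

viiø7/IV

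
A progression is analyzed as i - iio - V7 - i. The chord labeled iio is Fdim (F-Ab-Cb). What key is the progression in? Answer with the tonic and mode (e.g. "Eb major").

Eb minor

iio is given as F-Ab-Cb — a diminished triad with root F.
Counting down one scale step from F places the tonic on Eb; a diminished triad on degree 2 is diatonic only in minor.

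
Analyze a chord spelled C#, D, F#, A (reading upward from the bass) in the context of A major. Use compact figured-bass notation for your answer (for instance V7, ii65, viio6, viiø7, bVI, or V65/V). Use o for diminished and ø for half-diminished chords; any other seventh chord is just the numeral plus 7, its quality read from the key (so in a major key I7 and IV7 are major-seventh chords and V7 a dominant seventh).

IV42

The pitches D-F#-A-C# form a major seventh chord rooted on D.
D is scale degree 4 in A major, and a major seventh chord on that degree is written IV7.
With C# in the bass the chord is in third inversion, so the figured bass is 42.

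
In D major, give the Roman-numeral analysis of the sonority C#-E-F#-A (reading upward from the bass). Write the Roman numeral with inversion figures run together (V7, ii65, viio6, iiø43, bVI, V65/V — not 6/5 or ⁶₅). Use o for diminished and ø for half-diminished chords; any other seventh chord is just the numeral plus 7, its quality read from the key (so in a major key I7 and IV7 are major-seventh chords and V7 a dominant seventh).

iii43

Stacked in thirds the chord is F#-A-C#-E: a minor seventh chord on F#.
In D major, F# is the mediant; the diatonic minor seventh chord there is iii7.
With C# in the bass the chord is in second inversion, so the figured bass is 43.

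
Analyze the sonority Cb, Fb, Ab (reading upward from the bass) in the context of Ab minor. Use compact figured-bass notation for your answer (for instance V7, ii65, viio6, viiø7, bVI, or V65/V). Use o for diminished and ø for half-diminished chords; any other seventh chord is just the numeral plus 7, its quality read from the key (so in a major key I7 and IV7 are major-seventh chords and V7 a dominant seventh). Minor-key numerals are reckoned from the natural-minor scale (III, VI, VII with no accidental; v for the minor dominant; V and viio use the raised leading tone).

The pitches Fb-Ab-Cb form a major triad rooted on Fb.
In Ab minor, Fb is the submediant; the diatonic major triad there is VI.
With Cb in the bass the chord is in second inversion, so the figured bass is 64.

VI64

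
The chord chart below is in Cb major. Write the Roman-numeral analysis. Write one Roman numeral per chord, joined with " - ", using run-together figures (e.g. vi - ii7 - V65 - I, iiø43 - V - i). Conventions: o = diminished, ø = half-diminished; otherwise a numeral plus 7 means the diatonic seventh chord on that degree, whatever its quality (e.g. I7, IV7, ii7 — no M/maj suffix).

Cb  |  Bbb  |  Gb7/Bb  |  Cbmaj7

I - bVII - V65 - I7

Cb: root Cb is the tonic; major triad there is I.
Bbb: major triad on Bbb — chromatic; bVII (borrowed from the parallel minor).
Gb7/Bb: root Gb is the dominant; dominant seventh chord there is V65.
Cbmaj7 has root Cb, degree 1 in Cb major, so I7.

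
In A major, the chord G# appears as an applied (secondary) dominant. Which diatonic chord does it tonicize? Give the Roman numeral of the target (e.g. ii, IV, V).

The chord is a major triad on G#.
A dominant resolves down a perfect fifth: G# → C#. In A major, C# is scale degree 3, i.e. iii.

iii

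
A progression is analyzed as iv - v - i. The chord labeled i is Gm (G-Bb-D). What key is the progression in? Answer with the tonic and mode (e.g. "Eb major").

G minor

The anchor chord is a minor triad on G, labeled i.
If G is scale degree 1 and the mode makes that degree carry a minor triad, the tonic is G and the mode is minor.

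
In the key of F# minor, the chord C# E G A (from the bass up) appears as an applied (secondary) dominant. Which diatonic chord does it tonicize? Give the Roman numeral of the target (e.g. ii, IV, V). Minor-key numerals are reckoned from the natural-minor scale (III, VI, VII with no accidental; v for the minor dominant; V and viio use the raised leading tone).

The chord is a dominant seventh chord on A.
A dominant resolves down a perfect fifth: A → D. In F# minor, D is scale degree 6, i.e. VI.

VI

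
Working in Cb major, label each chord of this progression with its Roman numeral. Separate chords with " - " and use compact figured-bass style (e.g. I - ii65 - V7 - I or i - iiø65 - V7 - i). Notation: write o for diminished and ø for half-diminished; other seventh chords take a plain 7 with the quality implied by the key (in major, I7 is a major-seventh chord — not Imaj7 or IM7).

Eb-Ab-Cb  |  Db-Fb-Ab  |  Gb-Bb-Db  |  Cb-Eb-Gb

Eb-Ab-Cb has root Ab, degree 6 in Cb major, so vi64.
Db-Fb-Ab: minor triad on Db = scale degree 2 → ii.
Gb-Bb-Db: major triad on Gb = scale degree 5 → V.
Cb-Eb-Gb: root Cb is the tonic; major triad there is I.

vi64 - ii - V - I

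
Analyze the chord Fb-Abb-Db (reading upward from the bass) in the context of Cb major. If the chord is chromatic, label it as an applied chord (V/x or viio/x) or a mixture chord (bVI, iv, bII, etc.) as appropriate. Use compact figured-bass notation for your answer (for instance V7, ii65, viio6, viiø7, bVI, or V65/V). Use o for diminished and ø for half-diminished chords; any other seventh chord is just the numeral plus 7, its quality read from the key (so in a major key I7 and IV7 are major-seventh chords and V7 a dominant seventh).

Stacked in thirds the chord is Db-Fb-Abb: a diminished triad on Db.
Db is the second degree of Cb major. This is the diminished supertonic triad, borrowed from the parallel minor.
With Fb in the bass the chord is in first inversion, so the figured bass is 6.

iio6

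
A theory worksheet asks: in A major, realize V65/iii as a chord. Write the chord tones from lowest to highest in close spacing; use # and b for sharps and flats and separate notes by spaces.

B# D# F# G#

V65/iii is a secondary dominant — the dominant seventh of iii. iii in A major is C#, so the applied chord's root is G#, a perfect fifth above.
Building a dominant seventh chord on G# gives G#-B#-D#-F#.
With the 65 figure the chord is in first inversion; from the bass B# upward in close position it reads B#-D#-F#-G#.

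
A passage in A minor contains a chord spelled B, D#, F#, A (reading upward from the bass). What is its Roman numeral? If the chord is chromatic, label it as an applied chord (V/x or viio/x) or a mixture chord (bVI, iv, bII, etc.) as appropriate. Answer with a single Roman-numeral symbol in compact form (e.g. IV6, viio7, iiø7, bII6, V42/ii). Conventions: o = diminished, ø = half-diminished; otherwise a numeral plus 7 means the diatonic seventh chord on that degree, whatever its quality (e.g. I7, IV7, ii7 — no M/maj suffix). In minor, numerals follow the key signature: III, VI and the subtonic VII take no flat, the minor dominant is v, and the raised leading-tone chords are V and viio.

V7/V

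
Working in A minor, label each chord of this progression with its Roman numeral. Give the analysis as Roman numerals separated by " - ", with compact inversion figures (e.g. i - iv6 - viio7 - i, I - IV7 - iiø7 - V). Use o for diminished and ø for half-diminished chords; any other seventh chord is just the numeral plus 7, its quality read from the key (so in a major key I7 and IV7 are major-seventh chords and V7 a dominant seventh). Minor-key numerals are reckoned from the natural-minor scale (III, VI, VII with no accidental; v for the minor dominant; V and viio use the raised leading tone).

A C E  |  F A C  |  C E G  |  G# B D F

A-C-E: minor triad on A = scale degree 1 → i.
F-A-C: major triad on F = scale degree 6 → VI.
C-E-G has root C, degree 3 in A minor, so III.
G#-B-D-F: root G# is the leading tone; fully diminished seventh chord there is viio7.

i - VI - III - viio7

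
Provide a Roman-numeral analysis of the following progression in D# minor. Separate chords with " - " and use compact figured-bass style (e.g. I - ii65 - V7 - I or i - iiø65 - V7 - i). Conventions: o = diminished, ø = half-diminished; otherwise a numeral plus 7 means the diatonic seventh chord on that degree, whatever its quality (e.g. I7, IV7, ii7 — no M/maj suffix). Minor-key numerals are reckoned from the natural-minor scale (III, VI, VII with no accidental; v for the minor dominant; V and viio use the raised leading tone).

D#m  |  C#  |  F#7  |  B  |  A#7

D#m has root D#, degree 1 in D# minor, so i.
C# has root C#, degree 7 in D# minor, so VII.
F#7 is the secondary dominant of VI (dominant seventh chord on F#): V7/VI.
B: major triad on B = scale degree 6 → VI.
A#7 has root A#, degree 5 in D# minor, so V7.

i - VII - V7/VI - VI - V7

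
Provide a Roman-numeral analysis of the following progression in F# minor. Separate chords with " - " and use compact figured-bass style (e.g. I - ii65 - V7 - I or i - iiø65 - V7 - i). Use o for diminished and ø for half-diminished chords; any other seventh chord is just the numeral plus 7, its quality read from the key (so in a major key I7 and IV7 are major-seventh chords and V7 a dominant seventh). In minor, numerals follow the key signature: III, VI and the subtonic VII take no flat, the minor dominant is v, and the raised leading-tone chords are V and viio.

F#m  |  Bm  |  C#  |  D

i - iv - V - VI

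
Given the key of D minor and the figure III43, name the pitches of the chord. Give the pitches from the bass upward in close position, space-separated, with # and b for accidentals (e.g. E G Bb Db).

The numeral's case and figure indicate a major seventh chord. In D minor its root, scale degree 3, is F.
Stacking thirds from F gives F-A-C-E.
The figured bass 43 indicates second inversion, placing the fifth (C) in the bass: C-E-F-A.

C E F A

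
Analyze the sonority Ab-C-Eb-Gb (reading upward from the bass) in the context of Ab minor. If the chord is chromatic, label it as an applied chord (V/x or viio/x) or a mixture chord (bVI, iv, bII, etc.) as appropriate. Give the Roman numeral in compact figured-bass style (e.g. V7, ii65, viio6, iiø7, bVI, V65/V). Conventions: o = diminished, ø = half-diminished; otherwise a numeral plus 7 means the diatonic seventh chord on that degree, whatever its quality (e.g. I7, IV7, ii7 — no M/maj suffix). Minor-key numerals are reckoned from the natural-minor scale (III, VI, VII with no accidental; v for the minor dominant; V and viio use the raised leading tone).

V7/iv

Stacked in thirds the chord is Ab-C-Eb-Gb: a dominant seventh chord on Ab.
Ab is not a diatonic chord root with this quality in Ab minor, but it lies a perfect fifth above Db (iv), so the chord functions as an applied dominant of iv.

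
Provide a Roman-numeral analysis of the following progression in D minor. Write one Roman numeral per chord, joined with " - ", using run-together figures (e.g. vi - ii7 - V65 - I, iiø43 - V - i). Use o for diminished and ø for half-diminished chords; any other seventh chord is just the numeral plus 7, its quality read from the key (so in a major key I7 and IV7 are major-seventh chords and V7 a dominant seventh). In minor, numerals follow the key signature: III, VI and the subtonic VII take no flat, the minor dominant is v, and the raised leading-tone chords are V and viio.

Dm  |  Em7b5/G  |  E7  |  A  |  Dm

Dm has root D, degree 1 in D minor, so i.
Em7b5/G: half-diminished seventh chord on E = scale degree 2 → iiø65.
E7: chromatic; E is V of V, so V7/V.
A has root A, degree 5 in D minor, so V.
Dm: minor triad on D = scale degree 1 → i.

i - iiø65 - V7/V - V - i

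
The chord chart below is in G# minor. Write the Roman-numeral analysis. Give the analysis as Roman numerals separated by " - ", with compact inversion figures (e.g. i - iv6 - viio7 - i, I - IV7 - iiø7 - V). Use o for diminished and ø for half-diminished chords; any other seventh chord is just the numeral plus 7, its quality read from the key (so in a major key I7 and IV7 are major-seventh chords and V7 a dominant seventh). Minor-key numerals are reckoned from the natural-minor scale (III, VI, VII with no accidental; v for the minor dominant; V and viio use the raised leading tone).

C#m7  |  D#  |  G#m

iv7 - V - i

C#m7: root C# is the subdominant; minor seventh chord there is iv7.
D# has root D#, degree 5 in G# minor, so V.
G#m: minor triad on G# = scale degree 1 → i.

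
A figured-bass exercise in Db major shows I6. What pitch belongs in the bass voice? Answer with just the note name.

F

I in Db major has root Db; the chord is Db-F-Ab.
The figure 6 means first inversion — the third is in the bass.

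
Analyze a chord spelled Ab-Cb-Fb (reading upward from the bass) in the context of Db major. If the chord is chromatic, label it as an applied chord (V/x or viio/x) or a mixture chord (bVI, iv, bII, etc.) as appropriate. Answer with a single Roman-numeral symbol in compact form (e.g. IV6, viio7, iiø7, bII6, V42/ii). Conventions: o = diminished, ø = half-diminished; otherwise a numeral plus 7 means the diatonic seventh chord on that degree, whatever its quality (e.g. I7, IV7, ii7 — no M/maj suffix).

Stacked in thirds the chord is Fb-Ab-Cb: a major triad on Fb.
Fb is the lowered third degree of Db major (diatonic 3 would be F). This is a major triad on the lowered third degree, borrowed from the parallel minor.
With Ab in the bass the chord is in first inversion, so the figured bass is 6.

bIII6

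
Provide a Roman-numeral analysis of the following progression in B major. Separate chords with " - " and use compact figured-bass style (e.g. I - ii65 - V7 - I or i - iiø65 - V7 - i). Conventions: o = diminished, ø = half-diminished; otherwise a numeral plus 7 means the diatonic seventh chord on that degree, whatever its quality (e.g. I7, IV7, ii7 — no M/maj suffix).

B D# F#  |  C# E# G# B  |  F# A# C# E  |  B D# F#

B-D#-F#: root B is the tonic; major triad there is I.
C#-E#-G#-B is the secondary dominant of V (dominant seventh chord on C#): V7/V.
F#-A#-C#-E has root F#, degree 5 in B major, so V7.
B-D#-F#: major triad on B = scale degree 1 → I.

I - V7/V - V7 - I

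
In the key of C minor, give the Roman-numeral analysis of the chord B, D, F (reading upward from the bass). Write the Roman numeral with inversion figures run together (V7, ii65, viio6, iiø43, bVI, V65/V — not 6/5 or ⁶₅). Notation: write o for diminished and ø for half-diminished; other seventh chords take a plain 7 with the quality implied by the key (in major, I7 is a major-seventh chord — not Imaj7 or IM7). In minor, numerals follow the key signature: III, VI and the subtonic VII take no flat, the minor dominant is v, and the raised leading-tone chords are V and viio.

Stacked in thirds the chord is B-D-F: a diminished triad on B.
B is scale degree 7 in C minor, and a diminished triad on that degree is written viio.

viio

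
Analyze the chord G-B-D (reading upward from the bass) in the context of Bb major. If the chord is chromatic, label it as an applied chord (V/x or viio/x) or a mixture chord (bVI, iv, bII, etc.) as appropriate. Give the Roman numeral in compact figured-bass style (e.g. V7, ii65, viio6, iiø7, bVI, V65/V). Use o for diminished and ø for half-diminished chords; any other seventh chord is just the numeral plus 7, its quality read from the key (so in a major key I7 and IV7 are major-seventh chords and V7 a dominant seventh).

V/ii

Stacked in thirds the chord is G-B-D: a major triad on G.
G is not a diatonic chord root with this quality in Bb major, but it lies a perfect fifth above C (ii), so the chord functions as an applied dominant of ii.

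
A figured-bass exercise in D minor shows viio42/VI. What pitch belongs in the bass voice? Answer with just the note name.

The applied chord viio42/VI is rooted on A: A-C-Eb-Gb.
The figure 42 means third inversion — the seventh is in the bass.

Gb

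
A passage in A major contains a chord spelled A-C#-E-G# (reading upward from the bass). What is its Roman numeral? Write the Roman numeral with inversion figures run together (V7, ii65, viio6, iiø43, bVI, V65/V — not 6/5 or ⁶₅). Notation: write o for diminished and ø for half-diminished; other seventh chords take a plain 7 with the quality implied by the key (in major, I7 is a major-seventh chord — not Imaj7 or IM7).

I7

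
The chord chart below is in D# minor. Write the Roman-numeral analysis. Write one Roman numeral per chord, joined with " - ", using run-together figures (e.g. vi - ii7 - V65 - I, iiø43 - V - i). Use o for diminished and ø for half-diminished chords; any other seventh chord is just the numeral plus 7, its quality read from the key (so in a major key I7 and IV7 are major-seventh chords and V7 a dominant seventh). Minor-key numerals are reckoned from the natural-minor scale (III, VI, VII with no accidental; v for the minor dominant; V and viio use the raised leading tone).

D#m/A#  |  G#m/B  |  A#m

i64 - iv6 - v

D#m/A# has root D#, degree 1 in D# minor, so i64.
G#m/B has root G#, degree 4 in D# minor, so iv6.
A#m: minor triad on A# = scale degree 5 → v.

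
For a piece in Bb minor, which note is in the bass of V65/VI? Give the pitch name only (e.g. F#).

The applied chord V65/VI is rooted on Db: Db-F-Ab-Cb.
The figure 65 means first inversion — the third is in the bass.

F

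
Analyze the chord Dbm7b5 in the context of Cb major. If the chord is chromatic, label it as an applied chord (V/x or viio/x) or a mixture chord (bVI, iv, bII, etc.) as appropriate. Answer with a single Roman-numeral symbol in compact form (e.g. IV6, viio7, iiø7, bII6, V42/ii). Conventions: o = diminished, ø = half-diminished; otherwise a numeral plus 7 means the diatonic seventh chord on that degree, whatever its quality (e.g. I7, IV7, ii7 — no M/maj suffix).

iiø7

The pitches Db-Fb-Abb-Cb form a half-diminished seventh chord rooted on Db.
Db is the second degree of Cb major. This is the half-diminished supertonic seventh, borrowed from the parallel minor.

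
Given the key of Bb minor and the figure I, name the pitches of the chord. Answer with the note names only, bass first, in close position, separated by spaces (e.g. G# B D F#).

I is the major tonic (Picardy third), borrowed from the parallel major. In Bb minor that root is Bb.
So the chord is Bb-D-F.

Bb D F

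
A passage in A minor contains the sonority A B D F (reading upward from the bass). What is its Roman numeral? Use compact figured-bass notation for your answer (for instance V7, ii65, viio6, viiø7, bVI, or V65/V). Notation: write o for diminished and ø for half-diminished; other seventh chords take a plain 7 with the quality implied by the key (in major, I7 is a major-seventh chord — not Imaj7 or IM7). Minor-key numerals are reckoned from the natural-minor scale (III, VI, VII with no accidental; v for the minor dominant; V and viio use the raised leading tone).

iiø42

The pitches B-D-F-A form a half-diminished seventh chord rooted on B.
B is scale degree 2 in A minor, and a half-diminished seventh chord on that degree is written iiø7.
With A in the bass the chord is in third inversion, so the figured bass is 42.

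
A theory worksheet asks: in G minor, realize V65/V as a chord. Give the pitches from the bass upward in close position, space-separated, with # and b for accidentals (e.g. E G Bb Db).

C# E G A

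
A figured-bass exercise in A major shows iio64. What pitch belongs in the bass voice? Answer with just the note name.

F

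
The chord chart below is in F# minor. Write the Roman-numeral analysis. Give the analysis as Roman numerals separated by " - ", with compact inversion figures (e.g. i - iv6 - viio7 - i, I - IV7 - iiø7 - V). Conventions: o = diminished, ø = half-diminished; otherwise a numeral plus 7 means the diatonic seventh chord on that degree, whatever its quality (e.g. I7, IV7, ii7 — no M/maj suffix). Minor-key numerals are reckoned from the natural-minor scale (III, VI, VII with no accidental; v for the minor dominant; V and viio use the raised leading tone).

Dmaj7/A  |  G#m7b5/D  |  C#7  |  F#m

VI43 - iiø43 - V7 - i

Dmaj7/A: root D is the submediant; major seventh chord there is VI43.
G#m7b5/D: half-diminished seventh chord on G# = scale degree 2 → iiø43.
C#7 has root C#, degree 5 in F# minor, so V7.
F#m: root F# is the tonic; minor triad there is i.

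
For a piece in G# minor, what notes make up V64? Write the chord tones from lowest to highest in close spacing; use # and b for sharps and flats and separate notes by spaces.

In G# minor, the fifth degree is D#. The dominant is major (leading tone raised), so V is a major triad.
That chord is spelled D#-F##-A#.
The figured bass 64 indicates second inversion, placing the fifth (A#) in the bass: A#-D#-F##.

A# D# F##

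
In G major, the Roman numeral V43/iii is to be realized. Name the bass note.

C#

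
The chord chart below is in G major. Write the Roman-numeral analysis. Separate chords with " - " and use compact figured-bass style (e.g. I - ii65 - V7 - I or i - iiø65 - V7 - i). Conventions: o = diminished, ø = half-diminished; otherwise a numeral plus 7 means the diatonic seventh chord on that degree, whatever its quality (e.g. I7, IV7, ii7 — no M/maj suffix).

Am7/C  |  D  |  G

ii65 - V - I

Am7/C has root A, degree 2 in G major, so ii65.
D: major triad on D = scale degree 5 → V.
G has root G, degree 1 in G major, so I.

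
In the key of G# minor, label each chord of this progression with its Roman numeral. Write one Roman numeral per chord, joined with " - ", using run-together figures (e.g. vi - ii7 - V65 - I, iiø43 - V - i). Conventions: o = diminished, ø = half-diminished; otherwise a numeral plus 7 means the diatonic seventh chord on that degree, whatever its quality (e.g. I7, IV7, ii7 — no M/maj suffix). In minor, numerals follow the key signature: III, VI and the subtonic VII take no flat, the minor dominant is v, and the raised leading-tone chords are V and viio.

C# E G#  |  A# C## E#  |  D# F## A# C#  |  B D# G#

C#-E-G# has root C#, degree 4 in G# minor, so iv.
A#-C##-E#: chromatic; A# is V of V, so V/V.
D#-F##-A#-C#: dominant seventh chord on D# = scale degree 5 → V7.
B-D#-G#: root G# is the tonic; minor triad there is i6.

iv - V/V - V7 - i6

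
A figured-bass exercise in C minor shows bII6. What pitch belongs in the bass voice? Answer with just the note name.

F

bII in C minor has root Db; the chord is Db-F-Ab.
The figure 6 means first inversion — the third is in the bass.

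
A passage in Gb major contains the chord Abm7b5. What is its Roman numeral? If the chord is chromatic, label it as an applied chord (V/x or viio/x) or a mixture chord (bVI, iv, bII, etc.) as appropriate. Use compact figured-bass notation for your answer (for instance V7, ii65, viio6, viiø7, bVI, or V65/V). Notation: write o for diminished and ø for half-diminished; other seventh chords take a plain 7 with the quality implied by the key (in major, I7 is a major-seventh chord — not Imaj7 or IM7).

iiø7

Stacked in thirds the chord is Ab-Cb-Ebb-Gb: a half-diminished seventh chord on Ab.
Ab is the second degree of Gb major. This is the half-diminished supertonic seventh, borrowed from the parallel minor.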